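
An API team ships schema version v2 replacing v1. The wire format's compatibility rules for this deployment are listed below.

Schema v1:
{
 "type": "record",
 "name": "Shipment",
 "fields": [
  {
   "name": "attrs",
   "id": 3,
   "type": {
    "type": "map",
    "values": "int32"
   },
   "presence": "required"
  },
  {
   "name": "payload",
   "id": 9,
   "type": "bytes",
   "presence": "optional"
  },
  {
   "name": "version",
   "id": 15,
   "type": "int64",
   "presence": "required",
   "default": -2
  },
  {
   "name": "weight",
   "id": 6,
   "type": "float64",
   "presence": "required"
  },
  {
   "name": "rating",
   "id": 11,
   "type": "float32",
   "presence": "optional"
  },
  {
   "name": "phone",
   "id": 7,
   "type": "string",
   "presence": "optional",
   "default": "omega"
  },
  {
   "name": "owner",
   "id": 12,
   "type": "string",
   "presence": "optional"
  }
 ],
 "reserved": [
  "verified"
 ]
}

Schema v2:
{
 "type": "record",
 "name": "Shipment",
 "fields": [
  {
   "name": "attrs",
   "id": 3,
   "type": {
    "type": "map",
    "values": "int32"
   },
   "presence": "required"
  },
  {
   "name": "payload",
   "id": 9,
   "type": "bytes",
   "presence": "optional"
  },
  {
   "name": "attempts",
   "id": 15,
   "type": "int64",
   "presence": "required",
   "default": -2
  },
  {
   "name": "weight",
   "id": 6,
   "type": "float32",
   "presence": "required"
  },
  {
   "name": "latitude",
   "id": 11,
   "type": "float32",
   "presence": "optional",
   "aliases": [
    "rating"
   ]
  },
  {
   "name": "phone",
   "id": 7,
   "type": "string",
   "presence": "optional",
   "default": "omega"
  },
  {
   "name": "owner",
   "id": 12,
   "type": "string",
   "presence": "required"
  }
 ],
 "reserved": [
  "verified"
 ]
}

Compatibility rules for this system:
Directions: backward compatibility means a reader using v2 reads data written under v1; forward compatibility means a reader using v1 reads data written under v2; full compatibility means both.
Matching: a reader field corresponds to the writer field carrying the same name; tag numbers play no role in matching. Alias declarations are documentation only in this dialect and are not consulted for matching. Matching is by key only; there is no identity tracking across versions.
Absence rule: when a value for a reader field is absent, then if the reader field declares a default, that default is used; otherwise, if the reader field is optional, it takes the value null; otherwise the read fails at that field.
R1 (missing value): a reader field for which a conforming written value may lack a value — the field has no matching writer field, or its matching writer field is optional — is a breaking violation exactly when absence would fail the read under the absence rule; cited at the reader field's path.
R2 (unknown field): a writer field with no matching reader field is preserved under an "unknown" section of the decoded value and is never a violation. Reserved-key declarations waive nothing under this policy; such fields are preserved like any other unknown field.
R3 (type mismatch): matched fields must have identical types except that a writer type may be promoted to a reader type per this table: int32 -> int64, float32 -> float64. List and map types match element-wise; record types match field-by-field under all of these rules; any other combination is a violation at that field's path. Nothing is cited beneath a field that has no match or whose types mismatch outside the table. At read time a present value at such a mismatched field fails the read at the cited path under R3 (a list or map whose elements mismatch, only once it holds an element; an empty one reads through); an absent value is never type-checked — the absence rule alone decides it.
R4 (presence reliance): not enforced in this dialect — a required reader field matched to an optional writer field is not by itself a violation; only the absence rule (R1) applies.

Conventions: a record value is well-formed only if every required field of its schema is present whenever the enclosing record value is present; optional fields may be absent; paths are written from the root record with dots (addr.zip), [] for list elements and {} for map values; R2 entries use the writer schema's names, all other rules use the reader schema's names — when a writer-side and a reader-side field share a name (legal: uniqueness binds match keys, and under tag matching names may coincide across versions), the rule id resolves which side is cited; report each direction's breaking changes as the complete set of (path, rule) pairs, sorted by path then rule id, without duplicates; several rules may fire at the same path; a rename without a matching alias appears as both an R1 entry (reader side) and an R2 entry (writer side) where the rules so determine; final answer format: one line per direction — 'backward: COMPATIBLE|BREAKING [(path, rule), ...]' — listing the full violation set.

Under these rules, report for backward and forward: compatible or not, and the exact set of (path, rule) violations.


each type pair in Shipment: writer, then reader
checking backward for Shipment: reader v2 against writer v1:
  attrs: map<string, int32> -> map<string, int32>, writer required; from attrs
  payload: bytes -> bytes, writer optional; from payload
  attempts: no writer-side match
  weight: float64 -> float32, writer required; from weight
  latitude: no writer-side match
  phone: string -> string, writer optional; from phone
  owner: string -> string, writer optional; from owner
  version (writer side), unknown to reader
  rating (writer side), unknown to reader
  violation R1 at owner
  violation R3 at weight
  => backward verdict for Shipment: BREAKING, 2 violation(s)
checking forward for Shipment: reader v1 against writer v2:
  attrs: map<string, int32> -> map<string, int32>, writer required; from attrs
  payload: bytes -> bytes, writer optional; from payload
  version: no writer-side match
  weight: float32 -> float64, writer required; from weight
  rating: no writer-side match
  phone: string -> string, writer optional; from phone
  owner: string -> string, writer required; from owner
  attempts (writer side), unknown to reader
  latitude (writer side), unknown to reader
  => no violations; forward on Shipment: COMPATIBLE

backward: BREAKING [(owner, R1), (weight, R3)]; forward: COMPATIBLE []


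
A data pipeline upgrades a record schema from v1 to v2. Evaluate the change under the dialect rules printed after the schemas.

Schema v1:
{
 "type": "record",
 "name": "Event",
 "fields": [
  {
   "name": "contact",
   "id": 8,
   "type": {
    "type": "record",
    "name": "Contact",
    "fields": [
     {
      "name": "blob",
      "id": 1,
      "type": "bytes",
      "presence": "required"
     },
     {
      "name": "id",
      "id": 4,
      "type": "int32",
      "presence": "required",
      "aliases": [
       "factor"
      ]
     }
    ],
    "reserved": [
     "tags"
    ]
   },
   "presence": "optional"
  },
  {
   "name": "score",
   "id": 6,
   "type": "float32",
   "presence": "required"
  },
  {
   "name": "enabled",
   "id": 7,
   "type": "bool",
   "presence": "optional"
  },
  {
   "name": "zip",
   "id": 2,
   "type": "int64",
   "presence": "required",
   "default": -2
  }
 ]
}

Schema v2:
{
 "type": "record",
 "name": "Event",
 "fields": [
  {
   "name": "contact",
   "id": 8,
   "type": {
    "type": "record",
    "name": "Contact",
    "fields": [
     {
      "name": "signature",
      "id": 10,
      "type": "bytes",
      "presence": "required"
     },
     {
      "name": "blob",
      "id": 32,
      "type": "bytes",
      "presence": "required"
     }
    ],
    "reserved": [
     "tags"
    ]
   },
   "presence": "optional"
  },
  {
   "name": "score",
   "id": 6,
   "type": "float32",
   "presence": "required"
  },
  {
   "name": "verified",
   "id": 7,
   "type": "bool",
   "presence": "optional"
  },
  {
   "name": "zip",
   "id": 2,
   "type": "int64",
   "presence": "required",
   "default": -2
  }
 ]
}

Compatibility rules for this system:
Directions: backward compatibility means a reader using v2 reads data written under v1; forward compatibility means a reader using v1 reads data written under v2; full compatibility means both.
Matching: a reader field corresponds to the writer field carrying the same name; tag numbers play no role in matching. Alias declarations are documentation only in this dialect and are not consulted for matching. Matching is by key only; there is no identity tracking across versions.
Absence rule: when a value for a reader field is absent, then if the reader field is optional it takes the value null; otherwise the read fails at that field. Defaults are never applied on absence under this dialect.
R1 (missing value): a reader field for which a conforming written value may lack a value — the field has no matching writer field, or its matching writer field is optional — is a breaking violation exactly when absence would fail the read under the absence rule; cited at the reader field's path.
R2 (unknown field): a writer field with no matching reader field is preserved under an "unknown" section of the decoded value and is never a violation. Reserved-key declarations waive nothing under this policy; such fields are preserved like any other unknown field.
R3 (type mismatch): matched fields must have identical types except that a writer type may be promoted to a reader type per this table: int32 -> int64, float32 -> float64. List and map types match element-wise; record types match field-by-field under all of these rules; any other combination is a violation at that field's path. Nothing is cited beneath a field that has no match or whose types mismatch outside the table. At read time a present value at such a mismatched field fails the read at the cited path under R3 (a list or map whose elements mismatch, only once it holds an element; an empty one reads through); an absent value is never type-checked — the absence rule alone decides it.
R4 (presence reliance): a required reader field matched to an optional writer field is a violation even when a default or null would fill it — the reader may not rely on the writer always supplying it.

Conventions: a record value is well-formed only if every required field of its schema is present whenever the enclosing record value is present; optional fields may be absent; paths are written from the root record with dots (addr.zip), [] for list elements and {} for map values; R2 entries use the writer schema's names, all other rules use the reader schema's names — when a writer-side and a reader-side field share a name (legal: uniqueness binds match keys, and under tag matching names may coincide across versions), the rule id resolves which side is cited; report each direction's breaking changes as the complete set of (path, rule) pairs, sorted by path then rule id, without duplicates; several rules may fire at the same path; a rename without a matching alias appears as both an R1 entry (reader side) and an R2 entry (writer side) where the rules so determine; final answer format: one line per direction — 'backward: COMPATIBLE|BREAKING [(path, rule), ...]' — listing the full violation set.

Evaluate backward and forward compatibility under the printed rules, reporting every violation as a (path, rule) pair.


the writer's type comes first in each Event pair
backward pass over Event, reader schema v2, writer schema v1:
  contact: paired with writer contact (Contact -> Contact; writer optional)
  score: paired with writer score (float32 -> float32; writer required)
  verified has no writer counterpart
  zip: paired with writer zip (int64 -> int64; writer required)
  writer enabled: unknown to reader
  contact.signature has no writer counterpart
  contact.blob: paired with writer contact.blob (bytes -> bytes; writer required)
  writer contact.id: unknown to reader
  R1 fires at contact.signature
  => 1 violation(s): backward is BREAKING for Event
forward pass over Event, reader schema v1, writer schema v2:
  contact: paired with writer contact (Contact -> Contact; writer optional)
  score: paired with writer score (float32 -> float32; writer required)
  enabled has no writer counterpart
  zip: paired with writer zip (int64 -> int64; writer required)
  writer verified: unknown to reader
  contact.blob: paired with writer contact.blob (bytes -> bytes; writer required)
  contact.id has no writer counterpart
  writer contact.signature: unknown to reader
  R1 fires at contact.id
  => 1 violation(s): forward is BREAKING for Event

backward: BREAKING [(contact.signature, R1)]; forward: BREAKING [(contact.id, R1)]


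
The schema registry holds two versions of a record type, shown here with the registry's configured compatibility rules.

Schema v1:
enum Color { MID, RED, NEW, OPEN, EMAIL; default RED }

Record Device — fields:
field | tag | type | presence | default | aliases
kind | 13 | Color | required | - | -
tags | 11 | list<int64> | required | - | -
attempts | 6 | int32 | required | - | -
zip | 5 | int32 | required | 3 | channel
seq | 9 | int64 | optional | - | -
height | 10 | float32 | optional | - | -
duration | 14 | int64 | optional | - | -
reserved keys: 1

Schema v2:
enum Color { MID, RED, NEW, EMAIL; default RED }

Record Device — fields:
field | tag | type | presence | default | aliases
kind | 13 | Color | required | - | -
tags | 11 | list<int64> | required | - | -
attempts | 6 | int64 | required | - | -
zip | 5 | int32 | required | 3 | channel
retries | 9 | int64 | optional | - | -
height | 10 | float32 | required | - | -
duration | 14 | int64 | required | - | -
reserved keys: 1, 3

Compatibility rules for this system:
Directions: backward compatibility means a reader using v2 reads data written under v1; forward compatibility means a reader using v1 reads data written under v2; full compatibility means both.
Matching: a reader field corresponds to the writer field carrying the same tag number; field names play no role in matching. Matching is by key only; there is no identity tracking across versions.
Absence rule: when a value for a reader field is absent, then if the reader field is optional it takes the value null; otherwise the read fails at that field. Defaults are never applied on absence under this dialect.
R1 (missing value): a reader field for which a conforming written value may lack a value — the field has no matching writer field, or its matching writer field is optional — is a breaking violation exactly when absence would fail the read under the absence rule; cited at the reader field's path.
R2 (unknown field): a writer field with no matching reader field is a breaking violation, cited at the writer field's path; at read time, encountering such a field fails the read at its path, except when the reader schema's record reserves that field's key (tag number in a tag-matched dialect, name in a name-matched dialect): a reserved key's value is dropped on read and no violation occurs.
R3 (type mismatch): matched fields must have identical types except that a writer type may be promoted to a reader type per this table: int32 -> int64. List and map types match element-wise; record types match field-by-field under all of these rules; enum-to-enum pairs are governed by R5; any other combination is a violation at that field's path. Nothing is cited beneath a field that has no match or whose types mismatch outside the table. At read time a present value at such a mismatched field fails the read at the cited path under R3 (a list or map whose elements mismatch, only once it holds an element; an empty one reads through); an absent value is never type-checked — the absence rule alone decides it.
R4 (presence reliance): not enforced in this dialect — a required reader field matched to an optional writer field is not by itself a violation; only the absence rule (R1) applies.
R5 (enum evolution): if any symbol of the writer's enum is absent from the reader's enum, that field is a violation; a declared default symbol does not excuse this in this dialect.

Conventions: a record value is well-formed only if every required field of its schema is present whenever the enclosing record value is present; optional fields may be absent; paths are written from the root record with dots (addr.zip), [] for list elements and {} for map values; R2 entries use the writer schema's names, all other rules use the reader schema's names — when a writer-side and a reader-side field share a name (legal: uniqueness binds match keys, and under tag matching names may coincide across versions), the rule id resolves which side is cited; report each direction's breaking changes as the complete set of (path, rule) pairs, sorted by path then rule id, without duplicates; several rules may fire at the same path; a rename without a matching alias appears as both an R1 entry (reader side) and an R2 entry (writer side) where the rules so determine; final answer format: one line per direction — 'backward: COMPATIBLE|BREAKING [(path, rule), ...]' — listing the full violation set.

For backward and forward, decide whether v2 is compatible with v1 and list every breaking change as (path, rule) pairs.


the writer's type comes first in each Device pair
backward pass over Device, reader schema v2, writer schema v1:
  kind: paired with writer kind (Color -> Color; writer required)
  tags: paired with writer tags (list<int64> -> list<int64>; writer required)
  attempts: paired with writer attempts (int32 -> int64; writer required)
  zip: paired with writer zip (int32 -> int32; writer required)
  retries: paired with writer seq (int64 -> int64; writer optional)
  height: paired with writer height (float32 -> float32; writer optional)
  duration: paired with writer duration (int64 -> int64; writer optional)
  violation R1 at duration
  violation R1 at height
  violation R5 at kind
  => backward: BREAKING (3)
forward pass over Device, reader schema v1, writer schema v2:
  kind: paired with writer kind (Color -> Color; writer required)
  tags: paired with writer tags (list<int64> -> list<int64>; writer required)
  attempts: paired with writer attempts (int64 -> int32; writer required)
  zip: paired with writer zip (int32 -> int32; writer required)
  seq: paired with writer retries (int64 -> int64; writer optional)
  height: paired with writer height (float32 -> float32; writer required)
  duration: paired with writer duration (int64 -> int64; writer required)
  violation R3 at attempts
  => forward: BREAKING (1)

backward: BREAKING [(duration, R1), (height, R1), (kind, R5)]; forward: BREAKING [(attempts, R3)]


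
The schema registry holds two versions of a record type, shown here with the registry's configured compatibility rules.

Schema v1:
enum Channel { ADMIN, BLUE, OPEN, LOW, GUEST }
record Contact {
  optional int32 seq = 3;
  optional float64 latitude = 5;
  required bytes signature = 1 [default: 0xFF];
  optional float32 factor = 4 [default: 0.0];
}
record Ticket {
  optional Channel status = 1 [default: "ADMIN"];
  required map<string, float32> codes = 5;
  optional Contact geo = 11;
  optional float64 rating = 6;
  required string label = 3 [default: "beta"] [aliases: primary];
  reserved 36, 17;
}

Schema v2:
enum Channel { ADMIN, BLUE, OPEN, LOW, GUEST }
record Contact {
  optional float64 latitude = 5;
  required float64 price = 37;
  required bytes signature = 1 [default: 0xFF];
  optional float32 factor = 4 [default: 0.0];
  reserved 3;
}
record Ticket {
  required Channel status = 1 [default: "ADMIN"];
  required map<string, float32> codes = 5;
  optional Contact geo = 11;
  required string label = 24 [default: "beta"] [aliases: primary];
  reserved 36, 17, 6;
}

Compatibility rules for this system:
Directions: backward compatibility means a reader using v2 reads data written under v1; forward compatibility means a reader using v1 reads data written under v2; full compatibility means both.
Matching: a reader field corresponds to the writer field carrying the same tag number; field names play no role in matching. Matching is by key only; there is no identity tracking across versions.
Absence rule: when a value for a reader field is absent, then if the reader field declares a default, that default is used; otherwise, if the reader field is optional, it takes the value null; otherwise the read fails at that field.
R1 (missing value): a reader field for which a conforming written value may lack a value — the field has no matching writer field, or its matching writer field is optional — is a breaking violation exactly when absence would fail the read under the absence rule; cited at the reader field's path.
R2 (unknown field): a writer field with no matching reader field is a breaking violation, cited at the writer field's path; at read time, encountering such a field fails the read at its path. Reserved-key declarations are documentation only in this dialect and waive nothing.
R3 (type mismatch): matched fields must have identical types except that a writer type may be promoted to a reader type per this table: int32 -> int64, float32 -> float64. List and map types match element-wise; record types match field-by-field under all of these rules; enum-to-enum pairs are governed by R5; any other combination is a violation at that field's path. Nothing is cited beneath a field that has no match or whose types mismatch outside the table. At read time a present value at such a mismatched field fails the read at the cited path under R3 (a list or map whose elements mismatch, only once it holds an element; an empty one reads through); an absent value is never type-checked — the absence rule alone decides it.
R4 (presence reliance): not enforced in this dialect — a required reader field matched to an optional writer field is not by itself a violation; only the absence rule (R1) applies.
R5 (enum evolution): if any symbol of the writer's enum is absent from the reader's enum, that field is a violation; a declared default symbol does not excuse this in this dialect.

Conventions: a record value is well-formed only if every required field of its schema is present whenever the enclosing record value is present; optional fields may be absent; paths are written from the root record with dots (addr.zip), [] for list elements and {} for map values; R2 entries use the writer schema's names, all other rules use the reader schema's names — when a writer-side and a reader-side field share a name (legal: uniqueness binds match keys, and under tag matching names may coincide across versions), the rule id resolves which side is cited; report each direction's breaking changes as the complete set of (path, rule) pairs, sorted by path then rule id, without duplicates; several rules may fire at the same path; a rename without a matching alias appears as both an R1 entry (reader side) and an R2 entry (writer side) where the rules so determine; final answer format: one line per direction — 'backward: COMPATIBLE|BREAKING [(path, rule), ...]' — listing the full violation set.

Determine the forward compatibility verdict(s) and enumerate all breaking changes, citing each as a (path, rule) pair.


in Ticket below, arrows point writer -> reader
checking forward for Ticket: reader v1 against writer v2:
  status: Channel -> Channel, writer required; from status
  codes: map<string, float32> -> map<string, float32>, writer required; from codes
  geo: Contact -> Contact, writer optional; from geo
  rating: no writer-side match
  label: no writer-side match
  label (writer side), unknown to reader
  geo.seq: no writer-side match
  geo.latitude: float64 -> float64, writer optional; from geo.latitude
  geo.signature: bytes -> bytes, writer required; from geo.signature
  geo.factor: float32 -> float32, writer optional; from geo.factor
  geo.price (writer side), unknown to reader
  rule R2 violated at geo.price
  rule R2 violated at label
  forward on Ticket therefore BREAKING (2)
remaining Ticket differences; none change what is asked:
  removed field rating from record Ticket (its key 6 joins the reserved list) -> its effect on Ticket is confined to the backward direction, not asked
  field status in record Ticket: optional changed to required -> triggers nothing under Ticket's printed rules — same verdict
  removed field seq from record Contact (its key 3 joins the reserved list) -> its effect on Ticket is confined to the backward direction, not asked

forward: BREAKING [(geo.price, R2), (label, R2)]


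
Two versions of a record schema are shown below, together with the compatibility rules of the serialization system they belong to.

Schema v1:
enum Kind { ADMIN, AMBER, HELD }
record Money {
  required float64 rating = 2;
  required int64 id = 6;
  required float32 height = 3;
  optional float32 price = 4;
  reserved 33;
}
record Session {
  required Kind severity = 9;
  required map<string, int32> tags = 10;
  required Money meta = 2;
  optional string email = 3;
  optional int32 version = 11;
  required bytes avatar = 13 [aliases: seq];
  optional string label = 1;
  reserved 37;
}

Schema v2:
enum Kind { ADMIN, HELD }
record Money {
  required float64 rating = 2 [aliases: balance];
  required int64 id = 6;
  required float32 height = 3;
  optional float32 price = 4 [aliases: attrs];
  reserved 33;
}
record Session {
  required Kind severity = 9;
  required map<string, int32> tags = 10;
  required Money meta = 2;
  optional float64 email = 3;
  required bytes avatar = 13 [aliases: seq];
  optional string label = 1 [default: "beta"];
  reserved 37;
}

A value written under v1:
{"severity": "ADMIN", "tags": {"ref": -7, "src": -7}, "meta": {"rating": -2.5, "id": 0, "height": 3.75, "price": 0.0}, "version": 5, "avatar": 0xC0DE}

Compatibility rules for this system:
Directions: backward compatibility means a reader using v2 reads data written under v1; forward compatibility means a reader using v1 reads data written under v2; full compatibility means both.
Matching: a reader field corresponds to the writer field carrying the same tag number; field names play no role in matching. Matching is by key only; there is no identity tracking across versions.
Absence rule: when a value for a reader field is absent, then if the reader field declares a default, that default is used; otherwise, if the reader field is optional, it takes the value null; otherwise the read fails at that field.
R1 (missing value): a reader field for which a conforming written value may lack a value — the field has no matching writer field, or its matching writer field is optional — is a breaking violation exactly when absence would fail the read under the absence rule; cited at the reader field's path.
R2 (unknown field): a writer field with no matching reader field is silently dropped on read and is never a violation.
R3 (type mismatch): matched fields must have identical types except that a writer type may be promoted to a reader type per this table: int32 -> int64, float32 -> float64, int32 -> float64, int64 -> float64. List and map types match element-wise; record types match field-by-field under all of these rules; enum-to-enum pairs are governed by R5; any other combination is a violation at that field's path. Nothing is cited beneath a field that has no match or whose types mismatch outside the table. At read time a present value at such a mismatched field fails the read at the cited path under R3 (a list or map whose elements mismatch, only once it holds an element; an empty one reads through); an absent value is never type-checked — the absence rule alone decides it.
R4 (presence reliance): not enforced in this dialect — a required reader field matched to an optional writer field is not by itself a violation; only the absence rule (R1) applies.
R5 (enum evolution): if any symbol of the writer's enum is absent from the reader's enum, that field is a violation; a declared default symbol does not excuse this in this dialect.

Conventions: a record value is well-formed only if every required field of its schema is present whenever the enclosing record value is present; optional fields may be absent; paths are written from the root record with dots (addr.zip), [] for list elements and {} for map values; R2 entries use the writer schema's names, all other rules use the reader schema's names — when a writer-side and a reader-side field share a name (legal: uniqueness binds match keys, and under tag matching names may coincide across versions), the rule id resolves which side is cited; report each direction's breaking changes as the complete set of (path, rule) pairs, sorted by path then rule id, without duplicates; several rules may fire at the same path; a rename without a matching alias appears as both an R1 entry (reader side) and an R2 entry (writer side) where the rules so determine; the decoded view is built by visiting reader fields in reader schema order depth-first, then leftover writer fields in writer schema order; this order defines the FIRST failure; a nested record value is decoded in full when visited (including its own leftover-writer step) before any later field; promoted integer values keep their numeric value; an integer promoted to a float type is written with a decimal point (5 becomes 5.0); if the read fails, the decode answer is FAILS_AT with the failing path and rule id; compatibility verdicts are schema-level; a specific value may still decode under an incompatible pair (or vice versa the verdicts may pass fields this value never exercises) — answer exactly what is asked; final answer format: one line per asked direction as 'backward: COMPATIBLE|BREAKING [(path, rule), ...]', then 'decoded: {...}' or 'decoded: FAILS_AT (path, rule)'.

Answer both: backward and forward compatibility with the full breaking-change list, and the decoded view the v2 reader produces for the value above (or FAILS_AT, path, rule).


in Session below, arrows point writer -> reader
backward on Session — v2 reading data written by v1:
  severity: Kind -> Kind, writer required; from severity
  tags: map<string, int32> -> map<string, int32>, writer required; from tags
  meta: Money -> Money, writer required; from meta
  email: string -> float64, writer optional; from email
  avatar: bytes -> bytes, writer required; from avatar
  label: string -> string, writer optional; from label
  writer version: unknown to reader
  meta.rating: float64 -> float64, writer required; from meta.rating
  meta.id: int64 -> int64, writer required; from meta.id
  meta.height: float32 -> float32, writer required; from meta.height
  meta.price: float32 -> float32, writer optional; from meta.price
  violation R3 at email
  violation R5 at severity
  backward on Session therefore BREAKING (2)
forward on Session — v1 reading data written by v2:
  severity: Kind -> Kind, writer required; from severity
  tags: map<string, int32> -> map<string, int32>, writer required; from tags
  meta: Money -> Money, writer required; from meta
  email: float64 -> string, writer optional; from email
  no writer field matches reader version
  avatar: bytes -> bytes, writer required; from avatar
  label: string -> string, writer optional; from label
  meta.rating: float64 -> float64, writer required; from meta.rating
  meta.id: int64 -> int64, writer required; from meta.id
  meta.height: float32 -> float32, writer required; from meta.height
  meta.price: float32 -> float32, writer optional; from meta.price
  violation R3 at email
  forward on Session therefore BREAKING (1)
decode walk for Session under reader schema v2:
  severity := "ADMIN"
  tags := {"ref": -7, "src": -7}
  meta.rating := -2.5
  meta.id := 0
  meta.height := 3.75
  meta.price := 0.0
  email := null (missing; optional => null)
  avatar := 0xC0DE
  label := "beta" (missing; default applied)
  writer version: no reader field; dropped
  => decoded: {"severity": "ADMIN", "tags": {"ref": -7, "src": -7}, "meta": {"rating": -2.5, "id": 0, "height": 3.75, "price": 0.0}, "email": null, "avatar": 0xC0DE, "label": "beta"}

backward: BREAKING [(email, R3), (severity, R5)]; forward: BREAKING [(email, R3)]; decoded: {"severity": "ADMIN", "tags": {"ref": -7, "src": -7}, "meta": {"rating": -2.5, "id": 0, "height": 3.75, "price": 0.0}, "email": null, "avatar": 0xC0DE, "label": "beta"}


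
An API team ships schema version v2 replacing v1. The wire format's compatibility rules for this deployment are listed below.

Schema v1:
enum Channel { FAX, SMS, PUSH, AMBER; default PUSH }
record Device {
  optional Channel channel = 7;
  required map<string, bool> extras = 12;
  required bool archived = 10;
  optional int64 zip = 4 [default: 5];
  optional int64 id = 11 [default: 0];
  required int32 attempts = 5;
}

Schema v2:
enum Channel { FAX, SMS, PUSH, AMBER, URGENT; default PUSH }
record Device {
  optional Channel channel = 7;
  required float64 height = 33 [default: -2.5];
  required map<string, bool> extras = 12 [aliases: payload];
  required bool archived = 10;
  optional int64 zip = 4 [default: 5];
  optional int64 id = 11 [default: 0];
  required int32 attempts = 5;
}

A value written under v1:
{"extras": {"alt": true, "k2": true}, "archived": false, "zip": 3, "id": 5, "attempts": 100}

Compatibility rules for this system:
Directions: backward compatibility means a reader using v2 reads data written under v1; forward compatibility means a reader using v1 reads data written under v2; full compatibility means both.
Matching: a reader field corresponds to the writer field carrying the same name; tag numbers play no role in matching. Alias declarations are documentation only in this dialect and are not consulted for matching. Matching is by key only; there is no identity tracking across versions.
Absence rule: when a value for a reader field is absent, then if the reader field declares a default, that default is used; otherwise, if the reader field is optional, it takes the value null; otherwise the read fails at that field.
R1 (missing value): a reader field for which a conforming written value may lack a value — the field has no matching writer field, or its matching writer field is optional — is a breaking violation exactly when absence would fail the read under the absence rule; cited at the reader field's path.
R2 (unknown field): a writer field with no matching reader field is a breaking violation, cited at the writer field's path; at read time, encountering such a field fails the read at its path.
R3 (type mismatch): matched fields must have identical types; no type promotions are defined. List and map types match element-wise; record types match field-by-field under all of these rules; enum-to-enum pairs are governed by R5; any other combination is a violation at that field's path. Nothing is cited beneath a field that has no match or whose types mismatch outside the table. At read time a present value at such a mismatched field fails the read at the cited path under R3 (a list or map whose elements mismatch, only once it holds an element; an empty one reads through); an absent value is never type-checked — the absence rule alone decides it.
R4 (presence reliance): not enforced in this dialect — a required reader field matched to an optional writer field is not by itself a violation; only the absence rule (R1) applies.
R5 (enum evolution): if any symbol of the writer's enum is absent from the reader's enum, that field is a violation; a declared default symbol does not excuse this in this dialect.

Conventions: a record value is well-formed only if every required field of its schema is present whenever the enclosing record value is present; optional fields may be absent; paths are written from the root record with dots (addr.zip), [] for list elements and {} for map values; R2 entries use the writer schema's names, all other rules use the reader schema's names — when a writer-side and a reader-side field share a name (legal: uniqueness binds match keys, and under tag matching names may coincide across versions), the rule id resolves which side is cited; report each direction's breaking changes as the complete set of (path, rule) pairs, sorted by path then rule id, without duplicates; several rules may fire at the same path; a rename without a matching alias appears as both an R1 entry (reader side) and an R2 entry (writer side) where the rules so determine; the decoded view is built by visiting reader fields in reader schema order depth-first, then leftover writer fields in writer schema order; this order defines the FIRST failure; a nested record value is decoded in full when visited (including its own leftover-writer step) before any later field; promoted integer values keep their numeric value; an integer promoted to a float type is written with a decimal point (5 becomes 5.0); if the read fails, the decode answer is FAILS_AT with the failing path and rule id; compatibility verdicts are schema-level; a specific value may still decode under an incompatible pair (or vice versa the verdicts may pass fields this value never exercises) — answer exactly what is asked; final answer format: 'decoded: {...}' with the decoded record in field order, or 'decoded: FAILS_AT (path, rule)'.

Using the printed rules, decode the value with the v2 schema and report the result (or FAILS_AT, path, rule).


each type pair in Device: writer, then reader
decode walk for Device under reader schema v2:
  channel := null (not supplied -> null)
  height := -2.5 (no value, default fills)
  extras := {"alt": true, "k2": true}
  archived := false
  zip := 3
  id := 5
  attempts := 100
  => decoded: {"channel": null, "height": -2.5, "extras": {"alt": true, "k2": true}, "archived": false, "zip": 3, "id": 5, "attempts": 100}
ruling out the remaining Device differences:
  enum Channel (field channel in record Device): symbol URGENT added -> affects the rule determinations only; this particular Device value decodes identically

decoded: {"channel": null, "height": -2.5, "extras": {"alt": true, "k2": true}, "archived": false, "zip": 3, "id": 5, "attempts": 100}


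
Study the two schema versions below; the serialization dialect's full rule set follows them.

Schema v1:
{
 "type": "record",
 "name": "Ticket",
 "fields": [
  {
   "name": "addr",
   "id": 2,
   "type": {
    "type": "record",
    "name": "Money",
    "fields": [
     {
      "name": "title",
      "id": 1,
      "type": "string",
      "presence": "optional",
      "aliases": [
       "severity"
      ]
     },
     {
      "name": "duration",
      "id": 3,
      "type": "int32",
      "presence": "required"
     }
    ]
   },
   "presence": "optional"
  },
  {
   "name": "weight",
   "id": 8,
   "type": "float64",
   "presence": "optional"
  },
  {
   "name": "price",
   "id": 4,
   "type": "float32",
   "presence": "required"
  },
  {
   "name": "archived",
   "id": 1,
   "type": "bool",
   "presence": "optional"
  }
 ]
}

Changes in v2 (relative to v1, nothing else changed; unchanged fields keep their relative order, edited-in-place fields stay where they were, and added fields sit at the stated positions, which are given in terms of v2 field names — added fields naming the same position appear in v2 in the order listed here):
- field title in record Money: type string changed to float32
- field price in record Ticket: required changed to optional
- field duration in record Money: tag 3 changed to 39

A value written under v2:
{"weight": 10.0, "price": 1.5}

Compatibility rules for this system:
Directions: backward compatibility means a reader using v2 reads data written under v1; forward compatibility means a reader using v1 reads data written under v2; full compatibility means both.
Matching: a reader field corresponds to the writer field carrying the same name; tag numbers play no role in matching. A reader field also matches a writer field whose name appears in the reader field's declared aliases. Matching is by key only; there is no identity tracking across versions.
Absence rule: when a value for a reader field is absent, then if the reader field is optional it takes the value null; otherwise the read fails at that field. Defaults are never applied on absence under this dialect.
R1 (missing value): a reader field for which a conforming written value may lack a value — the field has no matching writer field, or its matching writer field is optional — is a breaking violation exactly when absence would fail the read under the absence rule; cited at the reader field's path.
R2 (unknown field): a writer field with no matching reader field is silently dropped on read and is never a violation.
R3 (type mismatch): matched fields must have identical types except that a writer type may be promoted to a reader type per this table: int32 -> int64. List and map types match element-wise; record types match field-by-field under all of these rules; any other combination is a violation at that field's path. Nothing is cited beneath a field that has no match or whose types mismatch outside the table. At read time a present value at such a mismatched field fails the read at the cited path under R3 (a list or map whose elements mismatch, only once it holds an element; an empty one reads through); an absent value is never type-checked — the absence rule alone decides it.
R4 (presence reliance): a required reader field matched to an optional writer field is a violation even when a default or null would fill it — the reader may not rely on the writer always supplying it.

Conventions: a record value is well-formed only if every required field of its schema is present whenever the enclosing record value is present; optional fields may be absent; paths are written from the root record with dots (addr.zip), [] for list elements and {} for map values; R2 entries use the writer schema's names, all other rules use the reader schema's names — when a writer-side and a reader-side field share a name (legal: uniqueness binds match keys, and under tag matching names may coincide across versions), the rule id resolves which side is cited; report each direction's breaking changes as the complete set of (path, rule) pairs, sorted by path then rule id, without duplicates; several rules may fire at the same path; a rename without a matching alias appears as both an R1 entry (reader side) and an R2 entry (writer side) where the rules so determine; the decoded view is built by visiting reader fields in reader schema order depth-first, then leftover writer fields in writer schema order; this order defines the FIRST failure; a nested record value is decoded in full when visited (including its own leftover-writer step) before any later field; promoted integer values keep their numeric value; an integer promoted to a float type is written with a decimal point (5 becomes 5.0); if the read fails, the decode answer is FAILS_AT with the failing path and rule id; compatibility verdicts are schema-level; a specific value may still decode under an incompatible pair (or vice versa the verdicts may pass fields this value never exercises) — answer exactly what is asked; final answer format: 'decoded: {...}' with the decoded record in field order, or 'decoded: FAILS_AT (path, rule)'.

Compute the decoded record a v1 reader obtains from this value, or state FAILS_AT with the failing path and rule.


each type pair in Ticket: writer, then reader
decoding the Ticket value with the v1 reader:
  addr := null (not supplied -> null)
  weight := 10.0
  price := 1.5
  archived := null (not supplied -> null)
  => decoded: {"addr": null, "weight": 10.0, "price": 1.5, "archived": null}
remaining Ticket differences; none change what is asked:
  field title in record Money: type string changed to float32 -> shifts the Ticket verdicts, not this decode
  field price in record Ticket: required changed to optional -> shifts the Ticket verdicts, not this decode
  field duration in record Money: tag 3 changed to 39 -> no rule fires on it and the decoded Ticket view is identical with or without it

decoded: {"addr": null, "weight": 10.0, "price": 1.5, "archived": null}
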